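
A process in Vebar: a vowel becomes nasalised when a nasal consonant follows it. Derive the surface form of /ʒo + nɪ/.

/o/ sits next to the nasal /n/ and is therefore nasalised to [õ].

[ʒõnɪ]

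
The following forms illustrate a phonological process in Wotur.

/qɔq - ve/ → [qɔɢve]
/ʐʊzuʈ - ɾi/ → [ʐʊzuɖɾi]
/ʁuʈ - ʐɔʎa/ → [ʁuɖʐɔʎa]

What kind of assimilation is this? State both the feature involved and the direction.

regressive voicing assimilation

Underlying /q/ is realised as [ɢ] next to /v/; /v/ itself does not change.
The change voiceless → voiced matches the voicing of the following /v/, identifying this as voicing assimilation.
Place and manner are unchanged, so the assimilation is partial, not total.
The same holds elsewhere in the data: /ʈ/ → [ɖ] before /ɾ/ (voiceless → voiced, matching voiced); /ʈ/ → [ɖ] before /ʐ/ (voiceless → voiced, matching voiced) — only voicing changes, and always toward the following segment.
The trigger is the following segment, so the direction is regressive (anticipatory).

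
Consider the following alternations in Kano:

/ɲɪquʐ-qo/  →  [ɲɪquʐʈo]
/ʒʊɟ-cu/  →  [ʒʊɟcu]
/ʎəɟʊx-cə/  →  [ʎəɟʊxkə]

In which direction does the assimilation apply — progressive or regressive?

progressive

Comparing underlying and surface forms, /q/ → [ʈ] is the alternation; the neighbouring /ʐ/ is constant.
The change uvular → retroflex matches the place of the preceding /ʐ/, identifying this as place assimilation.
The same holds elsewhere in the data: /c/ → [k] after /x/ (palatal → velar, matching velar) — only place changes, and always toward the preceding segment.
No alternation appears in [ʒʊɟcu]: there the adjacent consonants already agree in place (/c/ and /ɟ/ are both palatal), so this form is consistent with the same rule.
The trigger is the preceding segment, so the direction is progressive (perseverative).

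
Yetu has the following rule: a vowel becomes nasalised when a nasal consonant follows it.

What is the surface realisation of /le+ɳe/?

/e/ sits next to the nasal /ɳ/ and is therefore nasalised to [ẽ].

[lẽɳe]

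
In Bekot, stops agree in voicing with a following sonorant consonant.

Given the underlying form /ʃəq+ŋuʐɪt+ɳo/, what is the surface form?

/q/ is a voiceless uvular stop. The following trigger /ŋ/ is voiced, so /q/ must become voiced as well.
The voiced uvular stop is [ɢ], so /q/ → [ɢ].
The same rule applies at the second boundary: /t/ → [d] next to /ɳ/.

[ʃəɢŋuʐɪdɳo]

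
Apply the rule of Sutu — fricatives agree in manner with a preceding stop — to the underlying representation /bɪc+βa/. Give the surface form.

[bɪcba]

/β/ is a voiced bilabial fricative. The preceding trigger /c/ is a stop, so /β/ must become a stop as well.
A voiced bilabial stop is [b], so the surface segment is [b].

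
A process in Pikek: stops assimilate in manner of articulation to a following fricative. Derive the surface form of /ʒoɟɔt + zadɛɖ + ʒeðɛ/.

[ʒoɟɔszadɛʐʒeðɛ]

/t/ is a voiceless alveolar stop. The following trigger /z/ is a fricative, so /t/ must become a fricative as well.
Changing only its manner to fricative gives [s] — the voiceless alveolar fricative.
At the second juncture, /ɖ/ likewise becomes [ʐ] adjacent to /ʒ/.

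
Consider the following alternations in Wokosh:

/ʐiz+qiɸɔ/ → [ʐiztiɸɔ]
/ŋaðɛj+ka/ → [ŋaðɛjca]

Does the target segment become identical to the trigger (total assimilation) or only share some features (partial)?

Underlying /q/ is realised as [t] next to /z/; /z/ itself does not change.
The change uvular → alveolar matches the place of the preceding /z/, identifying this as place assimilation.
Manner and voice are unchanged, so the assimilation is partial, not total.
The same holds elsewhere in the data: /k/ → [c] after /j/ (velar → palatal, matching palatal) — only place changes, and always toward the preceding segment.

partial assimilation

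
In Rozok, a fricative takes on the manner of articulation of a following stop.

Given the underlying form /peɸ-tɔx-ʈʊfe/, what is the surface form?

/ɸ/ is a voiceless bilabial fricative. The following trigger /t/ is a stop, so /ɸ/ must become a stop as well.
A voiceless bilabial stop is [p], so the surface segment is [p].
The same rule applies at the second boundary: /x/ → [k] next to /ʈ/.

[peptɔkʈʊfe]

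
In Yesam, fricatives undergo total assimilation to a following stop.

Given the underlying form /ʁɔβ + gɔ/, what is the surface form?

/β/ is the segment targeted by the rule; it sits immediately before /g/, so it assimilates completely and surfaces as [g].

[ʁɔggɔ]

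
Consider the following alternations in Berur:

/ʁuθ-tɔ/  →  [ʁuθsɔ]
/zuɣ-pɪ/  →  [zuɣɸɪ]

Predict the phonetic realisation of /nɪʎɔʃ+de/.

[nɪʎɔʃze]

The data show progressive manner assimilation: /t/ → [s] after /θ/; /p/ → [ɸ] after /ɣ/. In each pair only manner changes, matching the preceding consonant, while place and voice stay constant.
The rule targets /d/ (voiced alveolar stop), which sits after the trigger /ʃ/ (fricative).
Changing only its manner to fricative gives [z] — the voiced alveolar fricative.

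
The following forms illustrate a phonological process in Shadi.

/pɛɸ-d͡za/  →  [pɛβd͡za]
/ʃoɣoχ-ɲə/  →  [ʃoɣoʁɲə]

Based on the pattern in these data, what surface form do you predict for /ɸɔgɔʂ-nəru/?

[ɸɔgɔʐnəru]

The data show regressive voicing assimilation: /ɸ/ → [β] before /d͡z/; /χ/ → [ʁ] before /ɲ/. In each pair only voicing changes, matching the following consonant, while place and manner stay constant.
The rule targets /ʂ/ (voiceless retroflex fricative), which sits before the trigger /n/ (voiced).
The voiced retroflex fricative is [ʐ], so /ʂ/ → [ʐ].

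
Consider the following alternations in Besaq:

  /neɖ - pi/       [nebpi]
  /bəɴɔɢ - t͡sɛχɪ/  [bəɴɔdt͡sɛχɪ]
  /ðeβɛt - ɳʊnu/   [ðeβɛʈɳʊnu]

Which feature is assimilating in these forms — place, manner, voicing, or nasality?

The segment that alternates is /ɖ/, which surfaces as [b] when adjacent to /p/.
The change retroflex → bilabial matches the place of the following /p/, identifying this as place assimilation.
Checking the remaining alternations: /ɢ/ → [d] before /t͡s/ (uvular → alveolar, matching alveolar); /t/ → [ʈ] before /ɳ/ (alveolar → retroflex, matching retroflex) — only place changes, and always toward the following segment.

place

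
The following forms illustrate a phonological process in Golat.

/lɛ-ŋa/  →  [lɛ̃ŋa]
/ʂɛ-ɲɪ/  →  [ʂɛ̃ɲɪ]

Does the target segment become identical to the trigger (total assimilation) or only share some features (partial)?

The vowel /ɛ/ surfaces as nasalised [ɛ̃] next to the following nasal /ŋ/ — it has acquired the [+nasal] feature of its neighbour.
Likewise in the remaining data: /ɛ/ → [ɛ̃] before /ɲ/ — each time a vowel is nasalised next to a following nasal.

partial assimilation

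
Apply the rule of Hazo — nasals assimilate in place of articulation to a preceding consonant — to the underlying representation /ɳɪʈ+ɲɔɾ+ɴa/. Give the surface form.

The rule targets /ɲ/ (voiced palatal nasal), which sits after the trigger /ʈ/ (retroflex).
The voiced retroflex nasal is [ɳ], so /ɲ/ → [ɳ].
At the second juncture, /ɴ/ likewise becomes [n] adjacent to /ɾ/.

[ɳɪʈɳɔɾna]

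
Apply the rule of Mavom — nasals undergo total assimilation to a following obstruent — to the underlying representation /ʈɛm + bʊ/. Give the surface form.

/m/ is the segment targeted by the rule; it sits immediately before /b/, so it assimilates completely and surfaces as [b].

[ʈɛbbʊ]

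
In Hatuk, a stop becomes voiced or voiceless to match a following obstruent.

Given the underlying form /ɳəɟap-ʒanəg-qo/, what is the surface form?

/p/ is a voiceless bilabial stop. The following trigger /ʒ/ is voiced, so /p/ must become voiced as well.
A voiced bilabial stop is [b], so the surface segment is [b].
The same rule applies at the second boundary: /g/ → [k] next to /q/.

[ɳəɟabʒanəkqo]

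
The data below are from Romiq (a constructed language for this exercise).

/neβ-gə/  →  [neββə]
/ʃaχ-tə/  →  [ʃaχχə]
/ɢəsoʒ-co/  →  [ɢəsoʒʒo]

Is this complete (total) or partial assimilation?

total assimilation

The segment that alternates is /g/, which surfaces as [β] when adjacent to /β/.
The output [β] is identical to the trigger /β/ — every feature (place, manner, voicing) has been copied — so this is total assimilation.
The other forms behave the same way: /t/ → [χ] after /χ/; /c/ → [ʒ] after /ʒ/ — in each case the output is a copy of the preceding consonant.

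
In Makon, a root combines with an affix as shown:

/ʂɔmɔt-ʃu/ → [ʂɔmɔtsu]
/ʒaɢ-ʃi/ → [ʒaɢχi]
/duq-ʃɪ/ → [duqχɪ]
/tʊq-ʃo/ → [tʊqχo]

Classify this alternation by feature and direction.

The segment that alternates is /ʃ/, which surfaces as [s] when adjacent to /t/.
/ʃ/ is postalveolar while /t/ is alveolar; the output [s] is alveolar, matching the trigger — so the feature that spreads is place.
Manner and voice are unchanged, so the assimilation is partial, not total.
The same holds elsewhere in the data: /ʃ/ → [χ] after /ɢ/ (postalveolar → uvular, matching uvular); /ʃ/ → [χ] after /q/ (postalveolar → uvular, matching uvular) — only place changes, and always toward the preceding segment.
Since the segment that changes follows the conditioning segment, the assimilation is progressive.

progressive place assimilation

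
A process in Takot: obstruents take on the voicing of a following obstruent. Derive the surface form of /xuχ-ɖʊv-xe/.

/χ/ is a voiceless uvular fricative. The following trigger /ɖ/ is voiced, so /χ/ must become voiced as well.
The voiced uvular fricative is [ʁ], so /χ/ → [ʁ].
The same rule applies at the second boundary: /v/ → [f] next to /x/.

[xuʁɖʊfxe]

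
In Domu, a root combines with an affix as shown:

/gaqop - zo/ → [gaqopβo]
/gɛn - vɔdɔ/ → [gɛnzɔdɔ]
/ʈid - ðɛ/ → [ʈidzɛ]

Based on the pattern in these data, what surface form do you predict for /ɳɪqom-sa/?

The data show progressive place assimilation: /z/ → [β] after /p/; /v/ → [z] after /n/; /ð/ → [z] after /d/. In each pair only place changes, matching the preceding consonant, while manner and voice stay constant.
/s/ is a voiceless alveolar fricative. The preceding trigger /m/ is bilabial, so /s/ must become bilabial as well.
Changing only its place to bilabial gives [ɸ] — the voiceless bilabial fricative.

[ɳɪqomɸa]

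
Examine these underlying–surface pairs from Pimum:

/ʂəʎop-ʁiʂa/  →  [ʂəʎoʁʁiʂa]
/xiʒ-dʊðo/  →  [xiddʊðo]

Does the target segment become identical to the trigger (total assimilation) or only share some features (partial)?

total assimilation

Underlying /p/ is realised as [ʁ] next to /ʁ/; /ʁ/ itself does not change.
The output [ʁ] is identical to the trigger /ʁ/ — every feature (place, manner, voicing) has been copied — so this is total assimilation.
The other form behaves the same way: /ʒ/ → [d] before /d/ — in each case the output is a copy of the following consonant.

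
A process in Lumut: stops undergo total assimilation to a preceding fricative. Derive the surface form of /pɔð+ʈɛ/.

/ʈ/ is the segment targeted by the rule; it sits immediately after /ð/, so it assimilates completely and surfaces as [ð].

[pɔððɛ]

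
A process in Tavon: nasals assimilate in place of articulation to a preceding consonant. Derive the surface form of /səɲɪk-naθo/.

The rule targets /n/ (voiced alveolar nasal), which sits after the trigger /k/ (velar).
The voiced velar nasal is [ŋ], so /n/ → [ŋ].

[səɲɪkŋaθo]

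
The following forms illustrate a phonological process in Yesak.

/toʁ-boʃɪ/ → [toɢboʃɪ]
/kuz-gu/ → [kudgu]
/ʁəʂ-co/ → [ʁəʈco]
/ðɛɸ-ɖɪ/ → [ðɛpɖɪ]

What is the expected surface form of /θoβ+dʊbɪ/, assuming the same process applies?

The data show regressive manner assimilation: /ʁ/ → [ɢ] before /b/; /z/ → [d] before /g/; /ʂ/ → [ʈ] before /c/; /ɸ/ → [p] before /ɖ/. In each pair only manner changes, matching the following consonant, while place and voice stay constant.
The rule targets /β/ (voiced bilabial fricative), which sits before the trigger /d/ (stop).
Changing only its manner to stop gives [b] — the voiced bilabial stop.

[θobdʊbɪ]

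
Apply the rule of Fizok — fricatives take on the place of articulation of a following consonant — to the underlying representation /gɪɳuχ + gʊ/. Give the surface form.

/χ/ is a voiceless uvular fricative. The following trigger /g/ is velar, so /χ/ must become velar as well.
Changing only its place to velar gives [x] — the voiceless velar fricative.

[gɪɳuxgʊ]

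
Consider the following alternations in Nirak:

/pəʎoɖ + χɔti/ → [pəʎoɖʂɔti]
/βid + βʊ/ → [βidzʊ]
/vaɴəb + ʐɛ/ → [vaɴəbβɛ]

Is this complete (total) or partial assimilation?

Underlying /χ/ is realised as [ʂ] next to /ɖ/; /ɖ/ itself does not change.
/χ/ is uvular while /ɖ/ is retroflex; the output [ʂ] is retroflex, matching the trigger — so the feature that spreads is place.
Manner and voice are unchanged, so the assimilation is partial, not total.
The other alternating forms pattern the same way: /β/ → [z] after /d/ (bilabial → alveolar, matching alveolar); /ʐ/ → [β] after /b/ (retroflex → bilabial, matching bilabial) — only place changes, and always toward the preceding segment.

partial assimilation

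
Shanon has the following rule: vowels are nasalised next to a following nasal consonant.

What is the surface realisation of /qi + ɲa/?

[qĩɲa]

The vowel /i/ is adjacent to the following nasal /ɲ/, so it acquires [+nasal] and surfaces as [ĩ].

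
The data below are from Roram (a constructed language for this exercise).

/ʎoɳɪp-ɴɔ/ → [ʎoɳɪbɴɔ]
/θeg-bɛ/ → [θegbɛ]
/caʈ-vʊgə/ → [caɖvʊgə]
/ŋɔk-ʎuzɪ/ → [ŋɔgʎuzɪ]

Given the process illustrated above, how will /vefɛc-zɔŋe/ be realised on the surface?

The data show regressive voicing assimilation: /p/ → [b] before /ɴ/; /ʈ/ → [ɖ] before /v/; /k/ → [g] before /ʎ/. In each pair only voicing changes, matching the following consonant, while place and manner stay constant.
Nothing changes in [θegbɛ]: there the adjacent consonants already agree in voicing (/g/ and /b/ are both voiced), so this form is consistent with the same rule.
/c/ is a voiceless palatal stop. The following trigger /z/ is voiced, so /c/ must become voiced as well.
The voiced palatal stop is [ɟ], so /c/ → [ɟ].

[vefɛɟzɔŋe]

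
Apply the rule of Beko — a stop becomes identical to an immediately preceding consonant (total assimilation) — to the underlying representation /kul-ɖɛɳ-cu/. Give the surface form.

[kullɛɳɳu]

/ɖ/ is the segment targeted by the rule; it sits immediately after /l/, so it assimilates completely and surfaces as [l].
At the second juncture, /c/ likewise becomes [ɳ] adjacent to /ɳ/.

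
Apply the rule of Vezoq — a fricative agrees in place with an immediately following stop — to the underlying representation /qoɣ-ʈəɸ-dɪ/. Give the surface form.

[qoʐʈəsdɪ]

/ɣ/ is a voiced velar fricative. The following trigger /ʈ/ is retroflex, so /ɣ/ must become retroflex as well.
A voiced retroflex fricative is [ʐ], so the surface segment is [ʐ].
At the second juncture, /ɸ/ likewise becomes [s] adjacent to /d/.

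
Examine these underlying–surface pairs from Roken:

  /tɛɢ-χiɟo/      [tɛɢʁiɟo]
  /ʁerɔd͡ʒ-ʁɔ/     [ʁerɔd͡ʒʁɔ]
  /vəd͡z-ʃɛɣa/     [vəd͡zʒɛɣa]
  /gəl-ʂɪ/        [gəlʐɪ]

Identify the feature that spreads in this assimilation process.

Underlying /χ/ is realised as [ʁ] next to /ɢ/; /ɢ/ itself does not change.
/χ/ is voiceless while /ɢ/ is voiced; the output [ʁ] is voiced, matching the trigger — so the feature that spreads is voicing.
Checking the remaining alternations: /ʃ/ → [ʒ] after /d͡z/ (voiceless → voiced, matching voiced); /ʂ/ → [ʐ] after /l/ (voiceless → voiced, matching voiced) — only voicing changes, and always toward the preceding segment.
No alternation appears in [ʁerɔd͡ʒʁɔ]: there the adjacent consonants already agree in voicing (/ʁ/ and /d͡ʒ/ are both voiced), so this form is consistent with the same rule.

voicing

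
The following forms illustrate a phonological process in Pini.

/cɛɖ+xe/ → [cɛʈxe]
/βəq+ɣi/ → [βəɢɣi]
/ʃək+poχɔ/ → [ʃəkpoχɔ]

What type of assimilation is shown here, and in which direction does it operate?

regressive voicing assimilation

Comparing underlying and surface forms, /ɖ/ → [ʈ] is the alternation; the neighbouring /x/ is constant.
The change voiced → voiceless matches the voicing of the following /x/, identifying this as voicing assimilation.
Place and manner are unchanged, so the assimilation is partial, not total.
Checking the remaining alternation: /q/ → [ɢ] before /ɣ/ (voiceless → voiced, matching voiced) — only voicing changes, and always toward the following segment.
No alternation appears in [ʃəkpoχɔ]: there the adjacent consonants already agree in voicing (/k/ and /p/ are both voiceless), so this form is consistent with the same rule.
Since the segment that changes precedes the conditioning segment, the assimilation is regressive.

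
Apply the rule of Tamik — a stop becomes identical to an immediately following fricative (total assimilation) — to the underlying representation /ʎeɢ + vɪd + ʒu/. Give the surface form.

[ʎevvɪʒʒu]

/ɢ/ is the segment targeted by the rule; it sits immediately before /v/, so it assimilates completely and surfaces as [v].
The same rule applies at the second boundary: /d/ → [ʒ] next to /ʒ/.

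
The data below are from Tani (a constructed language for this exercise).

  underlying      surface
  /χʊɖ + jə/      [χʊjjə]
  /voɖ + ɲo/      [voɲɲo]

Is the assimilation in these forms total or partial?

The segment that alternates is /ɖ/, which surfaces as [j] when adjacent to /j/.
The output [j] is identical to the trigger /j/ — every feature (place, manner, voicing) has been copied — so this is total assimilation.
The other form behaves the same way: /ɖ/ → [ɲ] before /ɲ/ — in each case the output is a copy of the following consonant.

total assimilation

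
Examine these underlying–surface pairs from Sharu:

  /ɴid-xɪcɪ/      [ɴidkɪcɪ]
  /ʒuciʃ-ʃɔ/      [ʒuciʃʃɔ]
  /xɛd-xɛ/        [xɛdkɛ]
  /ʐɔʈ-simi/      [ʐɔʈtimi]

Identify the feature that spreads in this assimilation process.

manner

The segment that alternates is /x/, which surfaces as [k] when adjacent to /d/.
The change fricative → stop matches the manner of the preceding /d/, identifying this as manner assimilation.
Checking the remaining alternation: /s/ → [t] after /ʈ/ (fricative → stop, matching a stop) — only manner changes, and always toward the preceding segment.
No alternation appears in [ʒuciʃʃɔ]: there the adjacent consonants already agree in manner (/ʃ/ and /ʃ/ are both fricatives), so this form is consistent with the same rule.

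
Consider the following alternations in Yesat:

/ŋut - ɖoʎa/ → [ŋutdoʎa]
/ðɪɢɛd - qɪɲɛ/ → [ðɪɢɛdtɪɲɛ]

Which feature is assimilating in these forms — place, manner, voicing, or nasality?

place

Underlying /ɖ/ is realised as [d] next to /t/; /t/ itself does not change.
The change retroflex → alveolar matches the place of the preceding /t/, identifying this as place assimilation.
The same holds elsewhere in the data: /q/ → [t] after /d/ (uvular → alveolar, matching alveolar) — only place changes, and always toward the preceding segment.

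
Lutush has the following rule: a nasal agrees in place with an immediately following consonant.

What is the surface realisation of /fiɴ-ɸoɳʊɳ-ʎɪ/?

The rule targets /ɴ/ (voiced uvular nasal), which sits before the trigger /ɸ/ (bilabial).
Changing only its place to bilabial gives [m] — the voiced bilabial nasal.
At the second juncture, /ɳ/ likewise becomes [ɲ] adjacent to /ʎ/.

[fimɸoɳʊɲʎɪ]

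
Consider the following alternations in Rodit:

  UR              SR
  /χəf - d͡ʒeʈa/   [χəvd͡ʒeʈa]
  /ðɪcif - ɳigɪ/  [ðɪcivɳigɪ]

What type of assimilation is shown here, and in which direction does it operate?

regressive voicing assimilation

The segment that alternates is /f/, which surfaces as [v] when adjacent to /d͡ʒ/.
The change voiceless → voiced matches the voicing of the following /d͡ʒ/, identifying this as voicing assimilation.
Place and manner are unchanged, so the assimilation is partial, not total.
Checking the remaining alternation: /f/ → [v] before /ɳ/ (voiceless → voiced, matching voiced) — only voicing changes, and always toward the following segment.
Since the segment that changes precedes the conditioning segment, the assimilation is regressive.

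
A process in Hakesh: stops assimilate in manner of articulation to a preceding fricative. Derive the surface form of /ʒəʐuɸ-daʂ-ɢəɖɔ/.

/d/ is a voiced alveolar stop. The preceding trigger /ɸ/ is a fricative, so /d/ must become a fricative as well.
Changing only its manner to fricative gives [z] — the voiced alveolar fricative.
The same rule applies at the second boundary: /ɢ/ → [ʁ] next to /ʂ/.

[ʒəʐuɸzaʂʁəɖɔ]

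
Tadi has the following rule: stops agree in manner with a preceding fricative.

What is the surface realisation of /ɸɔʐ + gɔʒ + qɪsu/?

[ɸɔʐɣɔʒχɪsu]

The rule targets /g/ (voiced velar stop), which sits after the trigger /ʐ/ (fricative).
The voiced velar fricative is [ɣ], so /g/ → [ɣ].
The same rule applies at the second boundary: /q/ → [χ] next to /ʒ/.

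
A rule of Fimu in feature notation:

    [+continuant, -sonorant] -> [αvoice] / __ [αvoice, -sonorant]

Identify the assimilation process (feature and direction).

The rule copies [voice] from the environment onto the target, so the assimilating feature is voicing.
Since the environment is written after the underscore, the trigger follows the target; the direction is regressive.

regressive voicing assimilation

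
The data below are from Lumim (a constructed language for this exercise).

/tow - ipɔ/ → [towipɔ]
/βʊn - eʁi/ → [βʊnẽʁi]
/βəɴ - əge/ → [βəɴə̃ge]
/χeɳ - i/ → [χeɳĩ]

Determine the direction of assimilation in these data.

progressive

The vowel /e/ surfaces as nasalised [ẽ] next to the preceding nasal /n/ — it has acquired the [+nasal] feature of its neighbour.
Likewise in the remaining data: /ə/ → [ə̃] after /ɴ/; /i/ → [ĩ] after /ɳ/ — each time a vowel is nasalised next to a preceding nasal.
No change occurs in [towipɔ] because the vowel at the boundary is adjacent to an oral consonant, not a nasal (/i/ next to /w/).
Because the conditioning nasal is to the left of the vowel that changes, the process is progressive (perseverative).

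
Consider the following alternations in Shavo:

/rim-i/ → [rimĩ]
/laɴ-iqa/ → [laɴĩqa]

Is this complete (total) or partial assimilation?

partial assimilation

The vowel /i/ surfaces as nasalised [ĩ] next to the preceding nasal /m/ — it has acquired the [+nasal] feature of its neighbour.
Likewise in the remaining data: /i/ → [ĩ] after /ɴ/ — each time a vowel is nasalised next to a preceding nasal.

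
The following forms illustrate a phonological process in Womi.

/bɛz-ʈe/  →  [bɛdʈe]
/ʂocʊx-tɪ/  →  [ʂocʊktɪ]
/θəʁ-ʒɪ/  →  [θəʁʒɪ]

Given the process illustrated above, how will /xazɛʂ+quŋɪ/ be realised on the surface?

The data show regressive manner assimilation: /z/ → [d] before /ʈ/; /x/ → [k] before /t/. In each pair only manner changes, matching the following consonant, while place and voice stay constant.
No alternation appears in [θəʁʒɪ]: there the adjacent consonants already agree in manner (/ʁ/ and /ʒ/ are both fricatives), so this form is consistent with the same rule.
The rule targets /ʂ/ (voiceless retroflex fricative), which sits before the trigger /q/ (stop).
Changing only its manner to stop gives [ʈ] — the voiceless retroflex stop.

[xazɛʈquŋɪ]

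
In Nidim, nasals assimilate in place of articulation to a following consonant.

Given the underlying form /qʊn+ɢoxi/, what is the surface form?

/n/ is a voiced alveolar nasal. The following trigger /ɢ/ is uvular, so /n/ must become uvular as well.
A voiced uvular nasal is [ɴ], so the surface segment is [ɴ].

[qʊɴɢoxi]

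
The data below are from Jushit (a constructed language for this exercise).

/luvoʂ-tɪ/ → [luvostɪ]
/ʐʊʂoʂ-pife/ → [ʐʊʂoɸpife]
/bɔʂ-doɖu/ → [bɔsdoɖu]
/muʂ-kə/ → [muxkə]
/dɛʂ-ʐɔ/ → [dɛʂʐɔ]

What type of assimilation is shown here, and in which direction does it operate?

Comparing underlying and surface forms, /ʂ/ → [s] is the alternation; the neighbouring /t/ is constant.
The change retroflex → alveolar matches the place of the following /t/, identifying this as place assimilation.
Manner and voice are unchanged, so the assimilation is partial, not total.
The other alternating forms pattern the same way: /ʂ/ → [ɸ] before /p/ (retroflex → bilabial, matching bilabial); /ʂ/ → [s] before /d/ (retroflex → alveolar, matching alveolar); /ʂ/ → [x] before /k/ (retroflex → velar, matching velar) — only place changes, and always toward the following segment.
Nothing changes in [dɛʂʐɔ]: there the adjacent consonants already agree in place (/ʂ/ and /ʐ/ are both retroflex), so this form is consistent with the same rule.
Since the segment that changes precedes the conditioning segment, the assimilation is regressive.

regressive place assimilation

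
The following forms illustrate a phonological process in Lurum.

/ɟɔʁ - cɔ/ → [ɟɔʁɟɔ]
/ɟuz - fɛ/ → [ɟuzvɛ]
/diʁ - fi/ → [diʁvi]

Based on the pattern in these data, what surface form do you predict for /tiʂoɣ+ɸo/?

The data show progressive voicing assimilation: /c/ → [ɟ] after /ʁ/; /f/ → [v] after /z/; /f/ → [v] after /ʁ/. In each pair only voicing changes, matching the preceding consonant, while place and manner stay constant.
/ɸ/ is a voiceless bilabial fricative. The preceding trigger /ɣ/ is voiced, so /ɸ/ must become voiced as well.
A voiced bilabial fricative is [β], so the surface segment is [β].

[tiʂoɣβo]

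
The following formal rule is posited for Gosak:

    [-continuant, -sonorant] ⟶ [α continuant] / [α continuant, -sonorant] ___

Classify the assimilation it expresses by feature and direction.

The rule copies [continuant] (continuancy) from the environment onto the target stops; since [±continuant] encodes the stop/fricative manner contrast, the assimilating dimension is manner.
The conditioning segment sits to the left of the focus bar, meaning the trigger precedes the segment that changes — progressive assimilation.

progressive manner assimilation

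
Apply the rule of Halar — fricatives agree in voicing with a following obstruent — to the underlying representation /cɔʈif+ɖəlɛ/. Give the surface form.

[cɔʈivɖəlɛ]

The rule targets /f/ (voiceless labiodental fricative), which sits before the trigger /ɖ/ (voiced).
A voiced labiodental fricative is [v], so the surface segment is [v].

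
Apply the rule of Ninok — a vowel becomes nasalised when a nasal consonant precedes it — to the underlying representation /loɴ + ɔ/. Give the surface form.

The vowel /ɔ/ is adjacent to the preceding nasal /ɴ/, so it acquires [+nasal] and surfaces as [ɔ̃].

[loɴɔ̃]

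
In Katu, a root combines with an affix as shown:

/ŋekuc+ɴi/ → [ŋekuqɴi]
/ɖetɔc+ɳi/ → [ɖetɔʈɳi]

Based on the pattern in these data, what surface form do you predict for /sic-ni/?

The data show regressive place assimilation: /c/ → [q] before /ɴ/; /c/ → [ʈ] before /ɳ/. In each pair only place changes, matching the following consonant, while manner and voice stay constant.
/c/ is a voiceless palatal stop. The following trigger /n/ is alveolar, so /c/ must become alveolar as well.
Changing only its place to alveolar gives [t] — the voiceless alveolar stop.

[sitni]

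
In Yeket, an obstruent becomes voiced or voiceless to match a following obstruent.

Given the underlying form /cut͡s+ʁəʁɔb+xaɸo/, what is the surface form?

The rule targets /t͡s/ (voiceless alveolar affricate), which sits before the trigger /ʁ/ (voiced).
The voiced alveolar affricate is [d͡z], so /t͡s/ → [d͡z].
At the second juncture, /b/ likewise becomes [p] adjacent to /x/.

[cud͡zʁəʁɔpxaɸo]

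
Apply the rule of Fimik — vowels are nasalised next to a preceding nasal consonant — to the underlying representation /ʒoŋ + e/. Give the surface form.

The vowel /e/ is adjacent to the preceding nasal /ŋ/, so it acquires [+nasal] and surfaces as [ẽ].

[ʒoŋẽ]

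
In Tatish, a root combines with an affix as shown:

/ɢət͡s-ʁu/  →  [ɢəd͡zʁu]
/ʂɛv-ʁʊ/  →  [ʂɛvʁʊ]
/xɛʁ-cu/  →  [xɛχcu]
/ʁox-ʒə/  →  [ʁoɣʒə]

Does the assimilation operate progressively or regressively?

regressive

Underlying /t͡s/ is realised as [d͡z] next to /ʁ/; /ʁ/ itself does not change.
The change voiceless → voiced matches the voicing of the following /ʁ/, identifying this as voicing assimilation.
The other alternating forms pattern the same way: /ʁ/ → [χ] before /c/ (voiced → voiceless, matching voiceless); /x/ → [ɣ] before /ʒ/ (voiceless → voiced, matching voiced) — only voicing changes, and always toward the following segment.
No alternation appears in [ʂɛvʁʊ]: there the adjacent consonants already agree in voicing (/v/ and /ʁ/ are both voiced), so this form is consistent with the same rule.
The trigger is the following segment, so the direction is regressive (anticipatory).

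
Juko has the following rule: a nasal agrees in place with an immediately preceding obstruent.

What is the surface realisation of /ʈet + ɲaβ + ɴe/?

/ɲ/ is a voiced palatal nasal. The preceding trigger /t/ is alveolar, so /ɲ/ must become alveolar as well.
Changing only its place to alveolar gives [n] — the voiced alveolar nasal.
At the second juncture, /ɴ/ likewise becomes [m] adjacent to /β/.

[ʈetnaβme]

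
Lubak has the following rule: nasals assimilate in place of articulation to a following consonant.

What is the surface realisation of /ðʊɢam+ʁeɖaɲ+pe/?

[ðʊɢaɴʁeɖampe]

The rule targets /m/ (voiced bilabial nasal), which sits before the trigger /ʁ/ (uvular).
Changing only its place to uvular gives [ɴ] — the voiced uvular nasal.
The same rule applies at the second boundary: /ɲ/ → [m] next to /p/.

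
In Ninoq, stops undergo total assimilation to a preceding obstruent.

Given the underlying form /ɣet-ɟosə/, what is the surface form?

[ɣettosə]

/ɟ/ is the segment targeted by the rule; it sits immediately after /t/, so it assimilates completely and surfaces as [t].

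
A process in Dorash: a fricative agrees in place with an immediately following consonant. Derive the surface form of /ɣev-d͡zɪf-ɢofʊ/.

The rule targets /v/ (voiced labiodental fricative), which sits before the trigger /d͡z/ (alveolar).
Changing only its place to alveolar gives [z] — the voiced alveolar fricative.
At the second juncture, /f/ likewise becomes [χ] adjacent to /ɢ/.

[ɣezd͡zɪχɢofʊ]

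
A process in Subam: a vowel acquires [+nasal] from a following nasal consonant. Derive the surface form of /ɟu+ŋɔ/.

The vowel /u/ is adjacent to the following nasal /ŋ/, so it acquires [+nasal] and surfaces as [ũ].

[ɟũŋɔ]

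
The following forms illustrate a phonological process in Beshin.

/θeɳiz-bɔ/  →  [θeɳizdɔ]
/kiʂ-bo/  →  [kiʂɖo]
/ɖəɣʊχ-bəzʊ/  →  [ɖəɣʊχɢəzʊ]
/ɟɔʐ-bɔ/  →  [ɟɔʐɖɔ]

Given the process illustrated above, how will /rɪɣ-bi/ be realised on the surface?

The data show progressive place assimilation: /b/ → [d] after /z/; /b/ → [ɖ] after /ʂ/; /b/ → [ɢ] after /χ/; /b/ → [ɖ] after /ʐ/. In each pair only place changes, matching the preceding consonant, while manner and voice stay constant.
/b/ is a voiced bilabial stop. The preceding trigger /ɣ/ is velar, so /b/ must become velar as well.
A voiced velar stop is [g], so the surface segment is [g].

[rɪɣgi]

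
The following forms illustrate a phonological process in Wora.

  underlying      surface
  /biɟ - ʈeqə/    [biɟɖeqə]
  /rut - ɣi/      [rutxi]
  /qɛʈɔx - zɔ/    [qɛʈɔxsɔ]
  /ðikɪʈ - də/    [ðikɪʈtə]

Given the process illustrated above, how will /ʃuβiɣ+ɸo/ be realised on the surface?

[ʃuβiɣβo]

The data show progressive voicing assimilation: /ʈ/ → [ɖ] after /ɟ/; /ɣ/ → [x] after /t/; /z/ → [s] after /x/; /d/ → [t] after /ʈ/. In each pair only voicing changes, matching the preceding consonant, while place and manner stay constant.
The rule targets /ɸ/ (voiceless bilabial fricative), which sits after the trigger /ɣ/ (voiced).
The voiced bilabial fricative is [β], so /ɸ/ → [β].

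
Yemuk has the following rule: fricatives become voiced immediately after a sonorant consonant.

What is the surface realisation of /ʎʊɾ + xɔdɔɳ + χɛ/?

The rule targets /x/ (voiceless velar fricative), which sits after the trigger /ɾ/ (voiced).
A voiced velar fricative is [ɣ], so the surface segment is [ɣ].
At the second juncture, /χ/ likewise becomes [ʁ] adjacent to /ɳ/.

[ʎʊɾɣɔdɔɳʁɛ]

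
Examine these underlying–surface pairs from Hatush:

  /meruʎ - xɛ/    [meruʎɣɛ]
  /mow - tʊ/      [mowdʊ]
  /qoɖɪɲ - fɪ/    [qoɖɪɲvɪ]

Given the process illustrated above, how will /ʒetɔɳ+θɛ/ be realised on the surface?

[ʒetɔɳðɛ]

The data show progressive voicing assimilation: /x/ → [ɣ] after /ʎ/; /t/ → [d] after /w/; /f/ → [v] after /ɲ/. In each pair only voicing changes, matching the preceding consonant, while place and manner stay constant.
/θ/ is a voiceless dental fricative. The preceding trigger /ɳ/ is voiced, so /θ/ must become voiced as well.
The voiced dental fricative is [ð], so /θ/ → [ð].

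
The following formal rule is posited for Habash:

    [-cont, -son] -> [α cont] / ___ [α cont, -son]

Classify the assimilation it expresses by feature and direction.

regressive manner assimilation

The rule copies [cont] (continuancy) from the environment onto the target stops; since [±cont] encodes the stop/fricative manner contrast, the assimilating dimension is manner.
Since the environment is written after the underscore, the trigger follows the target; the direction is regressive.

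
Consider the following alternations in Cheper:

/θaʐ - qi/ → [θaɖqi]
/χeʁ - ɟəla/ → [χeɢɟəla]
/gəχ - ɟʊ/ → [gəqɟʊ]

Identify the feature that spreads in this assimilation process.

Underlying /ʐ/ is realised as [ɖ] next to /q/; /q/ itself does not change.
/ʐ/ is a fricative while /q/ is a stop; the output [ɖ] is a stop, matching the trigger — so the feature that spreads is manner.
Checking the remaining alternations: /ʁ/ → [ɢ] before /ɟ/ (fricative → stop, matching a stop); /χ/ → [q] before /ɟ/ (fricative → stop, matching a stop) — only manner changes, and always toward the following segment.

manner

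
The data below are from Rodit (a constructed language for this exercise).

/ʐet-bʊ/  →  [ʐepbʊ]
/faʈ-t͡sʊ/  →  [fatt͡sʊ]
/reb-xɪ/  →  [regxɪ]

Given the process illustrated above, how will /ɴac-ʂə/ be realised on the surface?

The data show regressive place assimilation: /t/ → [p] before /b/; /ʈ/ → [t] before /t͡s/; /b/ → [g] before /x/. In each pair only place changes, matching the following consonant, while manner and voice stay constant.
/c/ is a voiceless palatal stop. The following trigger /ʂ/ is retroflex, so /c/ must become retroflex as well.
A voiceless retroflex stop is [ʈ], so the surface segment is [ʈ].

[ɴaʈʂə]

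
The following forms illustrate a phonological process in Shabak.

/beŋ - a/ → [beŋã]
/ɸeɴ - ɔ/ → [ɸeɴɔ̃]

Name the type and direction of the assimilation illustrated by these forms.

progressive nasality assimilation (vowel nasalisation)

The vowel /a/ surfaces as nasalised [ã] next to the preceding nasal /ŋ/ — it has acquired the [+nasal] feature of its neighbour.
Likewise in the remaining data: /ɔ/ → [ɔ̃] after /ɴ/ — each time a vowel is nasalised next to a preceding nasal.
Because the conditioning nasal is to the left of the vowel that changes, the process is progressive (perseverative).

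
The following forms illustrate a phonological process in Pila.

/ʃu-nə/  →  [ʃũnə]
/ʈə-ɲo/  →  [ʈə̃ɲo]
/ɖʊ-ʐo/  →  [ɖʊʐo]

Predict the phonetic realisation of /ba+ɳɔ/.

The data show regressive nasality assimilation (vowel nasalisation): /u/ → [ũ] before /n/; /ə/ → [ə̃] before /ɲ/ — a vowel is nasalised by an immediately following nasal consonant.
No change occurs in [ɖʊʐo] because the vowel at the boundary is adjacent to an oral consonant, not a nasal (/ʊ/ next to /ʐ/).
The vowel /a/ is adjacent to the following nasal /ɳ/, so it acquires [+nasal] and surfaces as [ã].

[bãɳɔ]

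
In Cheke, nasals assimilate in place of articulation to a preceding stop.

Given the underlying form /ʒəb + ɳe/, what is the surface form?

[ʒəbme]

/ɳ/ is a voiced retroflex nasal. The preceding trigger /b/ is bilabial, so /ɳ/ must become bilabial as well.
A voiced bilabial nasal is [m], so the surface segment is [m].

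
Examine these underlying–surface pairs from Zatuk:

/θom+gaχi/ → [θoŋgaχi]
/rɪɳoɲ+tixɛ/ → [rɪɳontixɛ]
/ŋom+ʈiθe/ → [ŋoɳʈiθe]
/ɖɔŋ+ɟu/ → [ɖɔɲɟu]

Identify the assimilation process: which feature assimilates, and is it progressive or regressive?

regressive place assimilation

The segment that alternates is /m/, which surfaces as [ŋ] when adjacent to /g/.
The change bilabial → velar matches the place of the following /g/, identifying this as place assimilation.
Manner and voice are unchanged, so the assimilation is partial, not total.
The other alternating forms pattern the same way: /ɲ/ → [n] before /t/ (palatal → alveolar, matching alveolar); /m/ → [ɳ] before /ʈ/ (bilabial → retroflex, matching retroflex); /ŋ/ → [ɲ] before /ɟ/ (velar → palatal, matching palatal) — only place changes, and always toward the following segment.
The trigger is the following segment, so the direction is regressive (anticipatory).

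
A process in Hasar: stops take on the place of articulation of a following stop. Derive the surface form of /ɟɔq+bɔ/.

[ɟɔpbɔ]

/q/ is a voiceless uvular stop. The following trigger /b/ is bilabial, so /q/ must become bilabial as well.
The voiceless bilabial stop is [p], so /q/ → [p].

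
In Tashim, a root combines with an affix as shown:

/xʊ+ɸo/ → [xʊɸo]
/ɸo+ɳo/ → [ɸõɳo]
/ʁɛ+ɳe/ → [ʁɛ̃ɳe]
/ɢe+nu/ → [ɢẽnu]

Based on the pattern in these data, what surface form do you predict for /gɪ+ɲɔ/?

[gɪ̃ɲɔ]

The data show regressive nasality assimilation (vowel nasalisation): /o/ → [õ] before /ɳ/; /ɛ/ → [ɛ̃] before /ɳ/; /e/ → [ẽ] before /n/ — a vowel is nasalised by an immediately following nasal consonant.
No change occurs in [xʊɸo] because the vowel at the boundary is adjacent to an oral consonant, not a nasal (/ʊ/ next to /ɸ/).
/ɪ/ sits next to the nasal /ɲ/ and is therefore nasalised to [ɪ̃].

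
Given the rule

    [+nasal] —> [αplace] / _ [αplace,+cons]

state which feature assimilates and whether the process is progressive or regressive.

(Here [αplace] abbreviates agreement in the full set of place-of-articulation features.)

The rule copies the place features (abbreviated [place]) from the environment onto the target, so the assimilating feature is place.
The conditioning segment sits to the right of the focus bar, meaning the trigger follows the segment that changes — regressive assimilation.

regressive place assimilation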